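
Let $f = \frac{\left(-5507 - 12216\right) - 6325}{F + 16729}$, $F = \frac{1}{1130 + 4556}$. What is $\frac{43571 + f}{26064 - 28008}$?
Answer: $- \frac{4144384493317}{184915408680} \approx -22.412$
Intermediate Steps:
$F = \frac{1}{5686} \approx 0.00017587$
$f = - \frac{136736928}{95121095}$ ($f = \frac{\left(-5507 - 12216\right) - 6325}{\frac{1}{5686} + 16729} = \frac{-17723 - 6325}{\frac{95121095}{5686}} = \left(-24048\right) \frac{5686}{95121095} = - \frac{136736928}{95121095} \approx -1.4375$)
$\frac{43571 + f}{26064 - 28008} = \frac{43571 - \frac{136736928}{95121095}}{26064 - 28008} = \frac{4144384493317}{95121095 \left(-1944\right)} = \frac{4144384493317}{95121095} \left(- \frac{1}{1944}\right) = - \frac{4144384493317}{184915408680}$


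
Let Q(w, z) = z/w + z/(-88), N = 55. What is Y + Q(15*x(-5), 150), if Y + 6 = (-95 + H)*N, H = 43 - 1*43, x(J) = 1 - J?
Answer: -690497/132 ≈ -5231.0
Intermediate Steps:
H = 0 (H = 43 - 43 = 0)
Q(w, z) = -z/88 + z/w (Q(w, z) = z/w + z*(-1/88) = z/w - z/88 = -z/88 + z/w)
Y = -5231 (Y = -6 + (-95 + 0)*55 = -6 - 95*55 = -6 - 5225 = -5231)
Y + Q(15*x(-5), 150) = -5231 + (-1/88*150 + 150/((15*(1 - 1*(-5))))) = -5231 + (-75/44 + 150/((15*(1 + 5)))) = -5231 + (-75/44 + 150/((15*6))) = -5231 + (-75/44 + 150/90) = -5231 + (-75/44 + 150*(1/90)) = -5231 + (-75/44 + 5/3) = -5231 - 5/132 = -690497/132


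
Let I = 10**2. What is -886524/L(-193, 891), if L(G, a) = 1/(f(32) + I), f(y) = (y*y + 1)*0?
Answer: -88652400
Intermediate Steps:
f(y) = 0 (f(y) = (y**2 + 1)*0 = (1 + y**2)*0 = 0)
I = 100
L(G, a) = 1/100 (L(G, a) = 1/(0 + 100) = 1/100)
-886524/L(-193, 891) = -886524/1/100 = -886524*100 = -88652400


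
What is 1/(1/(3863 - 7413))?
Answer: -3550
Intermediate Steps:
1/(1/(3863 - 7413)) = 1/(1/(-3550)) = 1/(-1/3550) = -3550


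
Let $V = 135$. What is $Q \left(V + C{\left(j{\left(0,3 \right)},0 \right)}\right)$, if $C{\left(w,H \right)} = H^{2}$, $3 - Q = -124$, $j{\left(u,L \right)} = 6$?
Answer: $17145$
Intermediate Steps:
$Q = 127$ ($Q = 3 - -124 = 3 + 124 = 127$)
$Q \left(V + C{\left(j{\left(0,3 \right)},0 \right)}\right) = 127 \left(135 + 0^{2}\right) = 127 \left(135 + 0\right) = 127 \cdot 135 = 17145$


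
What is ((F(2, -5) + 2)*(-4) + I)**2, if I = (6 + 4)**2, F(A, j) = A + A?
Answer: 5776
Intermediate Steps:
F(A, j) = 2*A
I = 100 (I = 10**2 = 100)
((F(2, -5) + 2)*(-4) + I)**2 = ((2*2 + 2)*(-4) + 100)**2 = ((4 + 2)*(-4) + 100)**2 = (6*(-4) + 100)**2 = (-24 + 100)**2 = 76**2 = 5776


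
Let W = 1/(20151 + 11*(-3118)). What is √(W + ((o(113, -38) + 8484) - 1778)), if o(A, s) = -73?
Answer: 5*√53100509854/14147 ≈ 81.443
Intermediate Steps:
W = -1/14147 (W = 1/(20151 - 34298) = 1/(-14147) = -1/14147 ≈ -7.0686e-5)
√(W + ((o(113, -38) + 8484) - 1778)) = √(-1/14147 + ((-73 + 8484) - 1778)) = √(-1/14147 + (8411 - 1778)) = √(-1/14147 + 6633) = √(93837050/14147) = 5*√53100509854/14147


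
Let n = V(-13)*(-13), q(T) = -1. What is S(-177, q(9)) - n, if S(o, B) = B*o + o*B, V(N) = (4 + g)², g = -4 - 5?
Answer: 679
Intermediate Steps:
g = -9
V(N) = 25 (V(N) = (4 - 9)² = (-5)² = 25)
S(o, B) = 2*B*o (S(o, B) = B*o + B*o = 2*B*o)
n = -325 (n = 25*(-13) = -325)
S(-177, q(9)) - n = 2*(-1)*(-177) - 1*(-325) = 354 + 325 = 679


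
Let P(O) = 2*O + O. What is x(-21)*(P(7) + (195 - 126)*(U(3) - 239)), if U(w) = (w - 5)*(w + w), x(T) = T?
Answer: 363258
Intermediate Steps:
P(O) = 3*O
U(w) = 2*w*(-5 + w) (U(w) = (-5 + w)*(2*w) = 2*w*(-5 + w))
x(-21)*(P(7) + (195 - 126)*(U(3) - 239)) = -21*(3*7 + (195 - 126)*(2*3*(-5 + 3) - 239)) = -21*(21 + 69*(2*3*(-2) - 239)) = -21*(21 + 69*(-12 - 239)) = -21*(21 + 69*(-251)) = -21*(21 - 17319) = -21*(-17298) = 363258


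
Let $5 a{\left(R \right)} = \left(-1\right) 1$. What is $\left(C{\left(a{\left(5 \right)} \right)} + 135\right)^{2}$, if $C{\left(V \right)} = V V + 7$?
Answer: $\frac{12609601}{625} \approx 20175.0$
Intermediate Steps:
$a{\left(R \right)} = - \frac{1}{5}$ ($a{\left(R \right)} = \frac{\left(-1\right) 1}{5} = \frac{1}{5} \left(-1\right) = - \frac{1}{5}$)
$C{\left(V \right)} = 7 + V^{2}$ ($C{\left(V \right)} = V^{2} + 7 = 7 + V^{2}$)
$\left(C{\left(a{\left(5 \right)} \right)} + 135\right)^{2} = \left(\left(7 + \left(- \frac{1}{5}\right)^{2}\right) + 135\right)^{2} = \left(\left(7 + \frac{1}{25}\right) + 135\right)^{2} = \left(\frac{176}{25} + 135\right)^{2} = \left(\frac{3551}{25}\right)^{2} = \frac{12609601}{625}$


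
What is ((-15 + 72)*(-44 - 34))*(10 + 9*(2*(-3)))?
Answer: 195624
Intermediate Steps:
((-15 + 72)*(-44 - 34))*(10 + 9*(2*(-3))) = (57*(-78))*(10 + 9*(-6)) = -4446*(10 - 54) = -4446*(-44) = 195624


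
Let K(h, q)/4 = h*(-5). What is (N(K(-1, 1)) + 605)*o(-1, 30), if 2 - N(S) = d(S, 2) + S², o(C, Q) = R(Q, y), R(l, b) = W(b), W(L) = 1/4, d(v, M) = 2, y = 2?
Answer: 205/4 ≈ 51.250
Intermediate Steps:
W(L) = ¼
R(l, b) = ¼
o(C, Q) = ¼
K(h, q) = -20*h (K(h, q) = 4*(h*(-5)) = 4*(-5*h) = -20*h)
N(S) = -S² (N(S) = 2 - (2 + S²) = 2 + (-2 - S²) = -S²)
(N(K(-1, 1)) + 605)*o(-1, 30) = (-(-20*(-1))² + 605)*(¼) = (-1*20² + 605)*(¼) = (-1*400 + 605)*(¼) = (-400 + 605)*(¼) = 205*(¼) = 205/4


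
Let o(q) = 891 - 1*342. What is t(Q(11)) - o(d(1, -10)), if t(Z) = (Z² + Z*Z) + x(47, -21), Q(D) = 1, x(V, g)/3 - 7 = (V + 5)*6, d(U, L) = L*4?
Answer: 410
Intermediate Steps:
d(U, L) = 4*L
x(V, g) = 111 + 18*V (x(V, g) = 21 + 3*((V + 5)*6) = 21 + 3*((5 + V)*6) = 21 + 3*(30 + 6*V) = 21 + (90 + 18*V) = 111 + 18*V)
o(q) = 549 (o(q) = 891 - 342 = 549)
t(Z) = 957 + 2*Z² (t(Z) = (Z² + Z*Z) + (111 + 18*47) = (Z² + Z²) + (111 + 846) = 2*Z² + 957 = 957 + 2*Z²)
t(Q(11)) - o(d(1, -10)) = (957 + 2*1²) - 1*549 = (957 + 2*1) - 549 = (957 + 2) - 549 = 959 - 549 = 410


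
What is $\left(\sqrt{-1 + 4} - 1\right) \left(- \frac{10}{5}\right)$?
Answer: $2 - 2 \sqrt{3} \approx -1.4641$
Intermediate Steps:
$\left(\sqrt{-1 + 4} - 1\right) \left(- \frac{10}{5}\right) = \left(\sqrt{3} - 1\right) \left(\left(-10\right) \frac{1}{5}\right) = \left(-1 + \sqrt{3}\right) \left(-2\right) = 2 - 2 \sqrt{3}$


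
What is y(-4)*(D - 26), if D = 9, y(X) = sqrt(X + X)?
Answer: -34*I*sqrt(2) ≈ -48.083*I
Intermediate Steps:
y(X) = sqrt(2)*sqrt(X) (y(X) = sqrt(2*X) = sqrt(2)*sqrt(X))
y(-4)*(D - 26) = (sqrt(2)*sqrt(-4))*(9 - 26) = (sqrt(2)*(2*I))*(-17) = (2*I*sqrt(2))*(-17) = -34*I*sqrt(2)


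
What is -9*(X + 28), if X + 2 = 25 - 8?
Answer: -387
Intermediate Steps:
X = 15 (X = -2 + (25 - 8) = -2 + 17 = 15)
-9*(X + 28) = -9*(15 + 28) = -9*43 = -387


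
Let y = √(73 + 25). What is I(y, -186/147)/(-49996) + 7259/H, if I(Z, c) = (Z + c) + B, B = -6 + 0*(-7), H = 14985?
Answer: 4447115474/9177578235 - 7*√2/49996 ≈ 0.48436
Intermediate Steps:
B = -6 (B = -6 + 0 = -6)
y = 7*√2 (y = √98 = 7*√2 ≈ 9.8995)
I(Z, c) = -6 + Z + c (I(Z, c) = (Z + c) - 6 = -6 + Z + c)
I(y, -186/147)/(-49996) + 7259/H = (-6 + 7*√2 - 186/147)/(-49996) + 7259/14985 = (-6 + 7*√2 - 186*1/147)*(-1/49996) + 7259*(1/14985) = (-6 + 7*√2 - 62/49)*(-1/49996) + 7259/14985 = (-356/49 + 7*√2)*(-1/49996) + 7259/14985 = (89/612451 - 7*√2/49996) + 7259/14985 = 4447115474/9177578235 - 7*√2/49996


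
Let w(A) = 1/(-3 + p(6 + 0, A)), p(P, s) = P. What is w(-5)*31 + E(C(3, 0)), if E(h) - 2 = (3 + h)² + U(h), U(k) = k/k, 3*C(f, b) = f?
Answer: 88/3 ≈ 29.333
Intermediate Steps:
C(f, b) = f/3
w(A) = ⅓ (w(A) = 1/(-3 + (6 + 0)) = 1/(-3 + 6) = 1/3 = ⅓)
U(k) = 1
E(h) = 3 + (3 + h)² (E(h) = 2 + ((3 + h)² + 1) = 2 + (1 + (3 + h)²) = 3 + (3 + h)²)
w(-5)*31 + E(C(3, 0)) = (⅓)*31 + (3 + (3 + (⅓)*3)²) = 31/3 + (3 + (3 + 1)²) = 31/3 + (3 + 4²) = 31/3 + (3 + 16) = 31/3 + 19 = 88/3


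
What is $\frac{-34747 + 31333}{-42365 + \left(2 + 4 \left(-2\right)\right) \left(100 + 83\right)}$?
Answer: $\frac{3414}{43463} \approx 0.07855$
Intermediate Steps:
$\frac{-34747 + 31333}{-42365 + \left(2 + 4 \left(-2\right)\right) \left(100 + 83\right)} = - \frac{3414}{-42365 + \left(2 - 8\right) 183} = - \frac{3414}{-42365 - 1098} = - \frac{3414}{-43463} = \left(-3414\right) \left(- \frac{1}{43463}\right) = \frac{3414}{43463}$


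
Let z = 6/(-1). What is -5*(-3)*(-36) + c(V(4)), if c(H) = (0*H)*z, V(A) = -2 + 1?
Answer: -540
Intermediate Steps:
z = -6 (z = 6*(-1) = -6)
V(A) = -1
c(H) = 0 (c(H) = (0*H)*(-6) = 0*(-6) = 0)
-5*(-3)*(-36) + c(V(4)) = -5*(-3)*(-36) + 0 = 15*(-36) + 0 = -540 + 0 = -540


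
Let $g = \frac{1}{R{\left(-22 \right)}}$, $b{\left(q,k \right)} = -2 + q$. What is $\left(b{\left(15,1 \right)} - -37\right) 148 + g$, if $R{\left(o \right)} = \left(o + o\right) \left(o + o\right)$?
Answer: $\frac{14326401}{1936} \approx 7400.0$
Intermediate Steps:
$R{\left(o \right)} = 4 o^{2}$ ($R{\left(o \right)} = 2 o 2 o = 4 o^{2}$)
$g = \frac{1}{1936}$ ($g = \frac{1}{4 \left(-22\right)^{2}} = \frac{1}{4 \cdot 484} = \frac{1}{1936} \approx 0.00051653$)
$\left(b{\left(15,1 \right)} - -37\right) 148 + g = \left(\left(-2 + 15\right) - -37\right) 148 + \frac{1}{1936} = \left(13 + 37\right) 148 + \frac{1}{1936} = 50 \cdot 148 + \frac{1}{1936} = 7400 + \frac{1}{1936} = \frac{14326401}{1936}$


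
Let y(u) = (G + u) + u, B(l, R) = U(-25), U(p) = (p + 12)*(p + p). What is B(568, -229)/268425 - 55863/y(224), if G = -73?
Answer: -199930427/1342125 ≈ -148.97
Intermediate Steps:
U(p) = 2*p*(12 + p) (U(p) = (12 + p)*(2*p) = 2*p*(12 + p))
B(l, R) = 650 (B(l, R) = 2*(-25)*(12 - 25) = 2*(-25)*(-13) = 650)
y(u) = -73 + 2*u (y(u) = (-73 + u) + u = -73 + 2*u)
B(568, -229)/268425 - 55863/y(224) = 650/268425 - 55863/(-73 + 2*224) = 650*(1/268425) - 55863/(-73 + 448) = 26/10737 - 55863/375 = 26/10737 - 55863*1/375 = 26/10737 - 18621/125 = -199930427/1342125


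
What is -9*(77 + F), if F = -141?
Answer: 576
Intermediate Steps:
-9*(77 + F) = -9*(77 - 141) = -9*(-64) = 576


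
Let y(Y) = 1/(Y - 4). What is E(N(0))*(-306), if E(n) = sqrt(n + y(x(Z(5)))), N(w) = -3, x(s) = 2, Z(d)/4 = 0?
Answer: -153*I*sqrt(14) ≈ -572.47*I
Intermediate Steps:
Z(d) = 0 (Z(d) = 4*0 = 0)
y(Y) = 1/(-4 + Y)
E(n) = sqrt(-1/2 + n) (E(n) = sqrt(n + 1/(-4 + 2)) = sqrt(n + 1/(-2)) = sqrt(n - 1/2) = sqrt(-1/2 + n))
E(N(0))*(-306) = (sqrt(-2 + 4*(-3))/2)*(-306) = (sqrt(-2 - 12)/2)*(-306) = (sqrt(-14)/2)*(-306) = ((I*sqrt(14))/2)*(-306) = (I*sqrt(14)/2)*(-306) = -153*I*sqrt(14)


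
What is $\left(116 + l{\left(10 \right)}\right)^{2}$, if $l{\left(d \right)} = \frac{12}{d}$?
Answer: $\frac{343396}{25} \approx 13736.0$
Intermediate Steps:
$\left(116 + l{\left(10 \right)}\right)^{2} = \left(116 + \frac{12}{10}\right)^{2} = \left(116 + 12 \cdot \frac{1}{10}\right)^{2} = \left(116 + \frac{6}{5}\right)^{2} = \left(\frac{586}{5}\right)^{2} = \frac{343396}{25}$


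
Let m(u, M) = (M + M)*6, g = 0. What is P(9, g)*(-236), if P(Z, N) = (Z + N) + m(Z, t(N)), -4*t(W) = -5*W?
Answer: -2124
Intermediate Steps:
t(W) = 5*W/4 (t(W) = -(-5)*W/4 = 5*W/4)
m(u, M) = 12*M (m(u, M) = (2*M)*6 = 12*M)
P(Z, N) = Z + 16*N (P(Z, N) = (Z + N) + 12*(5*N/4) = (N + Z) + 15*N = Z + 16*N)
P(9, g)*(-236) = (9 + 16*0)*(-236) = (9 + 0)*(-236) = 9*(-236) = -2124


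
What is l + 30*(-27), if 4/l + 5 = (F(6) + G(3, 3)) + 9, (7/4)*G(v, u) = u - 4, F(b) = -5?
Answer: -8938/11 ≈ -812.54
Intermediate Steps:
G(v, u) = -16/7 + 4*u/7 (G(v, u) = 4*(u - 4)/7 = 4*(-4 + u)/7 = -16/7 + 4*u/7)
l = -28/11 (l = 4/(-5 + ((-5 + (-16/7 + (4/7)*3)) + 9)) = 4/(-5 + ((-5 + (-16/7 + 12/7)) + 9)) = 4/(-5 + ((-5 - 4/7) + 9)) = 4/(-5 + (-39/7 + 9)) = 4/(-5 + 24/7) = 4/(-11/7) = 4*(-7/11) = -28/11 ≈ -2.5455)
l + 30*(-27) = -28/11 + 30*(-27) = -28/11 - 810 = -8938/11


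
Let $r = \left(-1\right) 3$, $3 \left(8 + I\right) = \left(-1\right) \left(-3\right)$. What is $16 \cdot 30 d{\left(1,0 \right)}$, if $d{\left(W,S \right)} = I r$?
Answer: $10080$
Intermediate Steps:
$I = -7$ ($I = -8 + \frac{\left(-1\right) \left(-3\right)}{3} = -8 + \frac{1}{3} \cdot 3 = -8 + 1 = -7$)
$r = -3$
$d{\left(W,S \right)} = 21$ ($d{\left(W,S \right)} = \left(-7\right) \left(-3\right) = 21$)
$16 \cdot 30 d{\left(1,0 \right)} = 16 \cdot 30 \cdot 21 = 480 \cdot 21 = 10080$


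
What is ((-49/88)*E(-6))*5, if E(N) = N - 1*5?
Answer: 245/8 ≈ 30.625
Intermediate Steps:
E(N) = -5 + N (E(N) = N - 5 = -5 + N)
((-49/88)*E(-6))*5 = ((-49/88)*(-5 - 6))*5 = (-49*1/88*(-11))*5 = -49/88*(-11)*5 = (49/8)*5 = 245/8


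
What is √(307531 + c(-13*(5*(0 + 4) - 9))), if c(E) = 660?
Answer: √308191 ≈ 555.15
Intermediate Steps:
√(307531 + c(-13*(5*(0 + 4) - 9))) = √(307531 + 660) = √308191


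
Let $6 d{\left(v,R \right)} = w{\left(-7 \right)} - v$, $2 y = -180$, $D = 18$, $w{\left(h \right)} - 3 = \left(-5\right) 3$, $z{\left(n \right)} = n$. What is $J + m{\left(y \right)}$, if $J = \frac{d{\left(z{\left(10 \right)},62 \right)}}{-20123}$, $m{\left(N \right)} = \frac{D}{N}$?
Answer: $- \frac{60314}{301845} \approx -0.19982$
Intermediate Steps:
$w{\left(h \right)} = -12$ ($w{\left(h \right)} = 3 - 15 = -12$)
$y = -90$ ($y = \frac{1}{2} \left(-180\right) = -90$)
$d{\left(v,R \right)} = -2 - \frac{v}{6}$ ($d{\left(v,R \right)} = \frac{-12 - v}{6} = -2 - \frac{v}{6}$)
$m{\left(N \right)} = \frac{18}{N}$
$J = \frac{11}{60369}$ ($J = \frac{-2 - \frac{5}{3}}{-20123} = \left(-2 - \frac{5}{3}\right) \left(- \frac{1}{20123}\right) = \left(- \frac{11}{3}\right) \left(- \frac{1}{20123}\right) = \frac{11}{60369} \approx 0.00018221$)
$J + m{\left(y \right)} = \frac{11}{60369} + \frac{18}{-90} = \frac{11}{60369} + 18 \left(- \frac{1}{90}\right) = \frac{11}{60369} - \frac{1}{5} = - \frac{60314}{301845}$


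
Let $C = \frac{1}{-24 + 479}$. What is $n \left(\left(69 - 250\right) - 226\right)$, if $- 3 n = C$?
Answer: $\frac{407}{1365} \approx 0.29817$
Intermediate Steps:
$C = \frac{1}{455} \approx 0.0021978$
$n = - \frac{1}{1365}$ ($n = \left(- \frac{1}{3}\right) \frac{1}{455} = - \frac{1}{1365} \approx -0.0007326$)
$n \left(\left(69 - 250\right) - 226\right) = - \frac{\left(69 - 250\right) - 226}{1365} = - \frac{-181 - 226}{1365} = \left(- \frac{1}{1365}\right) \left(-407\right) = \frac{407}{1365}$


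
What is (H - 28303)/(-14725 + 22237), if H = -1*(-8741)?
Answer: -9781/3756 ≈ -2.6041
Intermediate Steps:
H = 8741
(H - 28303)/(-14725 + 22237) = (8741 - 28303)/(-14725 + 22237) = -19562/7512 = -19562*1/7512 = -9781/3756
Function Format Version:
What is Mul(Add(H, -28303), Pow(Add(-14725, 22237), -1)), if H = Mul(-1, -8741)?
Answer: Rational(-9781, 3756) ≈ -2.6041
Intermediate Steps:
H = 8741
Mul(Add(H, -28303), Pow(Add(-14725, 22237), -1)) = Mul(Add(8741, -28303), Pow(Add(-14725, 22237), -1)) = Mul(-19562, Pow(7512, -1)) = Mul(-19562, Rational(1, 7512)) = Rational(-9781, 3756)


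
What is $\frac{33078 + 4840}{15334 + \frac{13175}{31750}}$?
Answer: $\frac{48155860}{19474707} \approx 2.4727$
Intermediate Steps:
$\frac{33078 + 4840}{15334 + \frac{13175}{31750}} = \frac{37918}{15334 + 13175 \cdot \frac{1}{31750}} = \frac{37918}{15334 + \frac{527}{1270}} = \frac{37918}{\frac{19474707}{1270}} = 37918 \cdot \frac{1270}{19474707} = \frac{48155860}{19474707}$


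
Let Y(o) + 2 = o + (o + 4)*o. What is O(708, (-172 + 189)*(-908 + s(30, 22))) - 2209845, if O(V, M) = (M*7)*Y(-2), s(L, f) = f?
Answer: -1366373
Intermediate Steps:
Y(o) = -2 + o + o*(4 + o) (Y(o) = -2 + (o + (o + 4)*o) = -2 + (o + (4 + o)*o) = -2 + (o + o*(4 + o)) = -2 + o + o*(4 + o))
O(V, M) = -56*M (O(V, M) = (M*7)*(-2 + (-2)² + 5*(-2)) = (7*M)*(-2 + 4 - 10) = (7*M)*(-8) = -56*M)
O(708, (-172 + 189)*(-908 + s(30, 22))) - 2209845 = -56*(-172 + 189)*(-908 + 22) - 2209845 = -952*(-886) - 2209845 = -56*(-15062) - 2209845 = 843472 - 2209845 = -1366373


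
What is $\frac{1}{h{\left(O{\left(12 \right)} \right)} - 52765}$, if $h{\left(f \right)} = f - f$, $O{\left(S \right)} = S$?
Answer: $- \frac{1}{52765} \approx -1.8952 \cdot 10^{-5}$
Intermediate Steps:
$h{\left(f \right)} = 0$
$\frac{1}{h{\left(O{\left(12 \right)} \right)} - 52765} = \frac{1}{0 - 52765} = \frac{1}{-52765} = - \frac{1}{52765}$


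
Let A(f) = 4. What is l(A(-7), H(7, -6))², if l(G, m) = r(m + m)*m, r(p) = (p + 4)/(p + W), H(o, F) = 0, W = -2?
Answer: 0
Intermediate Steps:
r(p) = (4 + p)/(-2 + p) (r(p) = (p + 4)/(p - 2) = (4 + p)/(-2 + p))
l(G, m) = m*(4 + 2*m)/(-2 + 2*m) (l(G, m) = ((4 + (m + m))/(-2 + (m + m)))*m = ((4 + 2*m)/(-2 + 2*m))*m = m*(4 + 2*m)/(-2 + 2*m))
l(A(-7), H(7, -6))² = (0*(2 + 0)/(-1 + 0))² = (0*2/(-1))² = (0*(-1)*2)² = 0² = 0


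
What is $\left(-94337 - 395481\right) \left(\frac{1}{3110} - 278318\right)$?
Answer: $\frac{211985633077911}{1555} \approx 1.3633 \cdot 10^{11}$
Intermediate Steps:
$\left(-94337 - 395481\right) \left(\frac{1}{3110} - 278318\right) = - 489818 \left(\frac{1}{3110} - 278318\right) = \left(-489818\right) \left(- \frac{865568979}{3110}\right) = \frac{211985633077911}{1555}$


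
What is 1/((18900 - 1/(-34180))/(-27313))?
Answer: -933558340/646002001 ≈ -1.4451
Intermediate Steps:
1/((18900 - 1/(-34180))/(-27313)) = 1/((18900 - 1*(-1/34180))*(-1/27313)) = 1/((18900 + 1/34180)*(-1/27313)) = 1/((646002001/34180)*(-1/27313)) = 1/(-646002001/933558340) = -933558340/646002001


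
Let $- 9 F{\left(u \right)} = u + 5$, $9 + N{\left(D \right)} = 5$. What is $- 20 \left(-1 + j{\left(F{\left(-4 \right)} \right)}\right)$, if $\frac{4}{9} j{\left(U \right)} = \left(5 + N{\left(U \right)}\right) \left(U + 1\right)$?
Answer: $-20$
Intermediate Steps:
$N{\left(D \right)} = -4$ ($N{\left(D \right)} = -9 + 5 = -4$)
$F{\left(u \right)} = - \frac{5}{9} - \frac{u}{9}$ ($F{\left(u \right)} = - \frac{u + 5}{9} = - \frac{5 + u}{9} = - \frac{5}{9} - \frac{u}{9}$)
$j{\left(U \right)} = \frac{9}{4} + \frac{9 U}{4}$ ($j{\left(U \right)} = \frac{9 \left(5 - 4\right) \left(U + 1\right)}{4} = \frac{9 \cdot 1 \left(1 + U\right)}{4} = \frac{9 \left(1 + U\right)}{4} = \frac{9}{4} + \frac{9 U}{4}$)
$- 20 \left(-1 + j{\left(F{\left(-4 \right)} \right)}\right) = - 20 \left(-1 + \left(\frac{9}{4} + \frac{9 \left(- \frac{5}{9} - - \frac{4}{9}\right)}{4}\right)\right) = - 20 \left(-1 + \left(\frac{9}{4} + \frac{9 \left(- \frac{5}{9} + \frac{4}{9}\right)}{4}\right)\right) = - 20 \left(-1 + \left(\frac{9}{4} + \frac{9}{4} \left(- \frac{1}{9}\right)\right)\right) = - 20 \left(-1 + \left(\frac{9}{4} - \frac{1}{4}\right)\right) = - 20 \left(-1 + 2\right) = \left(-20\right) 1 = -20$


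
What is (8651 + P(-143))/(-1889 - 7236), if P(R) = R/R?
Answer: -8652/9125 ≈ -0.94816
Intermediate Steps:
P(R) = 1
(8651 + P(-143))/(-1889 - 7236) = (8651 + 1)/(-1889 - 7236) = 8652/(-9125) = 8652*(-1/9125) = -8652/9125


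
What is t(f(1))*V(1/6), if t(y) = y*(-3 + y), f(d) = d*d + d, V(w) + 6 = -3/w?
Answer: 48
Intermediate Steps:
V(w) = -6 - 3/w
f(d) = d + d² (f(d) = d² + d = d + d²)
t(f(1))*V(1/6) = ((1*(1 + 1))*(-3 + 1*(1 + 1)))*(-6 - 3/(1/6)) = ((1*2)*(-3 + 1*2))*(-6 - 3/⅙) = (2*(-3 + 2))*(-6 - 3*6) = (2*(-1))*(-6 - 18) = -2*(-24) = 48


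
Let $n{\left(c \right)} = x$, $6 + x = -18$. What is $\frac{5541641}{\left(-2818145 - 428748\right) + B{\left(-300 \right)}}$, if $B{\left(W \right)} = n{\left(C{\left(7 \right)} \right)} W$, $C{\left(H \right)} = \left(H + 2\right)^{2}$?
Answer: $- \frac{5541641}{3239693} \approx -1.7105$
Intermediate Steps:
$x = -24$ ($x = -6 - 18 = -24$)
$C{\left(H \right)} = \left(2 + H\right)^{2}$
$n{\left(c \right)} = -24$
$B{\left(W \right)} = - 24 W$
$\frac{5541641}{\left(-2818145 - 428748\right) + B{\left(-300 \right)}} = \frac{5541641}{\left(-2818145 - 428748\right) - -7200} = \frac{5541641}{-3246893 + 7200} = \frac{5541641}{-3239693} = 5541641 \left(- \frac{1}{3239693}\right) = - \frac{5541641}{3239693}$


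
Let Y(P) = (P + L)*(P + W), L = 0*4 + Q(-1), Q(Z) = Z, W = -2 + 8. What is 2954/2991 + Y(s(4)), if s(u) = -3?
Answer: -32938/2991 ≈ -11.012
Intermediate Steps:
W = 6
L = -1 (L = 0*4 - 1 = 0 - 1 = -1)
Y(P) = (-1 + P)*(6 + P) (Y(P) = (P - 1)*(P + 6) = (-1 + P)*(6 + P))
2954/2991 + Y(s(4)) = 2954/2991 + (-6 + (-3)**2 + 5*(-3)) = 2954*(1/2991) + (-6 + 9 - 15) = 2954/2991 - 12 = -32938/2991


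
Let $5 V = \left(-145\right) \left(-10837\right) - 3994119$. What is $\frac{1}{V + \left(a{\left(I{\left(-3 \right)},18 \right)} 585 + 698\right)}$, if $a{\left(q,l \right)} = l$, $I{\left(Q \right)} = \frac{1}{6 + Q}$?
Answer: $- \frac{5}{2366614} \approx -2.1127 \cdot 10^{-6}$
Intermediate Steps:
$V = - \frac{2422754}{5}$ ($V = \frac{\left(-145\right) \left(-10837\right) - 3994119}{5} = \frac{1571365 - 3994119}{5} = \frac{1}{5} \left(-2422754\right) = - \frac{2422754}{5} \approx -4.8455 \cdot 10^{5}$)
$\frac{1}{V + \left(a{\left(I{\left(-3 \right)},18 \right)} 585 + 698\right)} = \frac{1}{- \frac{2422754}{5} + \left(18 \cdot 585 + 698\right)} = \frac{1}{- \frac{2422754}{5} + \left(10530 + 698\right)} = \frac{1}{- \frac{2422754}{5} + 11228} = \frac{1}{- \frac{2366614}{5}} = - \frac{5}{2366614}$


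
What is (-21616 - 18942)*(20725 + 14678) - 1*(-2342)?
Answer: -1435872532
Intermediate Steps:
(-21616 - 18942)*(20725 + 14678) - 1*(-2342) = -40558*35403 + 2342 = -1435874874 + 2342 = -1435872532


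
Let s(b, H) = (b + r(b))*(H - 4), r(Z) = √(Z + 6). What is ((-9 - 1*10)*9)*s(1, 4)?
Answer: 0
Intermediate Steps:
r(Z) = √(6 + Z)
s(b, H) = (-4 + H)*(b + √(6 + b)) (s(b, H) = (b + √(6 + b))*(H - 4) = (b + √(6 + b))*(-4 + H) = (-4 + H)*(b + √(6 + b)))
((-9 - 1*10)*9)*s(1, 4) = ((-9 - 1*10)*9)*(-4*1 - 4*√(6 + 1) + 4*1 + 4*√(6 + 1)) = ((-9 - 10)*9)*(-4 - 4*√7 + 4 + 4*√7) = -19*9*0 = -171*0 = 0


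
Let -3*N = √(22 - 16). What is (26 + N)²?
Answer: (78 - √6)²/9 ≈ 634.21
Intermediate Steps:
N = -√6/3 (N = -√(22 - 16)/3 = -√6/3 ≈ -0.81650)
(26 + N)² = (26 - √6/3)²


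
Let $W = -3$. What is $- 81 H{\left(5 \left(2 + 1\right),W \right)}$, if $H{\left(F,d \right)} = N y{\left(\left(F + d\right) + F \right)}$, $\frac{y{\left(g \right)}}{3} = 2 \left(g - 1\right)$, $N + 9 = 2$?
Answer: $88452$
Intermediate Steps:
$N = -7$ ($N = -9 + 2 = -7$)
$y{\left(g \right)} = -6 + 6 g$ ($y{\left(g \right)} = 3 \cdot 2 \left(g - 1\right) = 3 \cdot 2 \left(-1 + g\right) = 3 \left(-2 + 2 g\right) = -6 + 6 g$)
$H{\left(F,d \right)} = 42 - 84 F - 42 d$ ($H{\left(F,d \right)} = - 7 \left(-6 + 6 \left(\left(F + d\right) + F\right)\right) = - 7 \left(-6 + 6 \left(d + 2 F\right)\right) = - 7 \left(-6 + \left(6 d + 12 F\right)\right) = - 7 \left(-6 + 6 d + 12 F\right) = 42 - 84 F - 42 d$)
$- 81 H{\left(5 \left(2 + 1\right),W \right)} = - 81 \left(42 - 84 \cdot 5 \left(2 + 1\right) - -126\right) = - 81 \left(42 - 84 \cdot 5 \cdot 3 + 126\right) = - 81 \left(42 - 1260 + 126\right) = \left(-81\right) \left(-1092\right) = 88452$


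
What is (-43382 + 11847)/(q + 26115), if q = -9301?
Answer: -4505/2402 ≈ -1.8755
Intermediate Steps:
(-43382 + 11847)/(q + 26115) = (-43382 + 11847)/(-9301 + 26115) = -31535/16814 = -31535*1/16814 = -4505/2402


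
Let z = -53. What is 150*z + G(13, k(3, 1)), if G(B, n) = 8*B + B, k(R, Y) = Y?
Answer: -7833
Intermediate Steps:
G(B, n) = 9*B
150*z + G(13, k(3, 1)) = 150*(-53) + 9*13 = -7950 + 117 = -7833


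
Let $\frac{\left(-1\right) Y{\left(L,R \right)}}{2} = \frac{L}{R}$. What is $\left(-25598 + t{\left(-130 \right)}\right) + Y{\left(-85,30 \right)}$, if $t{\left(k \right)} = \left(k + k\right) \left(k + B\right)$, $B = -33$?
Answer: $\frac{50363}{3} \approx 16788.0$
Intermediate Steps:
$Y{\left(L,R \right)} = - \frac{2 L}{R}$ ($Y{\left(L,R \right)} = - 2 \frac{L}{R} = - \frac{2 L}{R}$)
$t{\left(k \right)} = 2 k \left(-33 + k\right)$ ($t{\left(k \right)} = \left(k + k\right) \left(k - 33\right) = 2 k \left(-33 + k\right)$)
$\left(-25598 + t{\left(-130 \right)}\right) + Y{\left(-85,30 \right)} = \left(-25598 + 2 \left(-130\right) \left(-33 - 130\right)\right) - - \frac{170}{30} = \left(-25598 + 2 \left(-130\right) \left(-163\right)\right) - \left(-170\right) \frac{1}{30} = \left(-25598 + 42380\right) + \frac{17}{3} = 16782 + \frac{17}{3} = \frac{50363}{3}$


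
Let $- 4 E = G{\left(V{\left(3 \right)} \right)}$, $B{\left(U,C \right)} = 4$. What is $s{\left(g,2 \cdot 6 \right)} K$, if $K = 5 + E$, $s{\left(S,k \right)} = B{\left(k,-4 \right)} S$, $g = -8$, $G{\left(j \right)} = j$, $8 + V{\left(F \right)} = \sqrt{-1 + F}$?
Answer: $-224 + 8 \sqrt{2} \approx -212.69$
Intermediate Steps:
$V{\left(F \right)} = -8 + \sqrt{-1 + F}$
$E = 2 - \frac{\sqrt{2}}{4}$ ($E = - \frac{-8 + \sqrt{-1 + 3}}{4} = - \frac{-8 + \sqrt{2}}{4} = 2 - \frac{\sqrt{2}}{4} \approx 1.6464$)
$s{\left(S,k \right)} = 4 S$
$K = 7 - \frac{\sqrt{2}}{4}$ ($K = 5 + \left(2 - \frac{\sqrt{2}}{4}\right) = 7 - \frac{\sqrt{2}}{4} \approx 6.6464$)
$s{\left(g,2 \cdot 6 \right)} K = 4 \left(-8\right) \left(7 - \frac{\sqrt{2}}{4}\right) = - 32 \left(7 - \frac{\sqrt{2}}{4}\right) = -224 + 8 \sqrt{2}$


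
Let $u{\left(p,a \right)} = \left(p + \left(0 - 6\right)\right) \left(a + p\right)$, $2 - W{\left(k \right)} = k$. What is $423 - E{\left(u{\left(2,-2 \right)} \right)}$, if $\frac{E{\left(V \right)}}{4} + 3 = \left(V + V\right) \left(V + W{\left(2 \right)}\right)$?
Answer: $435$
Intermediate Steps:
$W{\left(k \right)} = 2 - k$
$u{\left(p,a \right)} = \left(-6 + p\right) \left(a + p\right)$ ($u{\left(p,a \right)} = \left(p + \left(0 - 6\right)\right) \left(a + p\right) = \left(p - 6\right) \left(a + p\right) = \left(-6 + p\right) \left(a + p\right)$)
$E{\left(V \right)} = -12 + 8 V^{2}$ ($E{\left(V \right)} = -12 + 4 \left(V + V\right) \left(V + \left(2 - 2\right)\right) = -12 + 4 \cdot 2 V \left(V + \left(2 - 2\right)\right) = -12 + 4 \cdot 2 V \left(V + 0\right) = -12 + 4 \cdot 2 V V = -12 + 4 \cdot 2 V^{2} = -12 + 8 V^{2}$)
$423 - E{\left(u{\left(2,-2 \right)} \right)} = 423 - \left(-12 + 8 \left(2^{2} - -12 - 12 - 4\right)^{2}\right) = 423 - \left(-12 + 8 \left(4 + 12 - 12 - 4\right)^{2}\right) = 423 - \left(-12 + 8 \cdot 0^{2}\right) = 423 - \left(-12 + 8 \cdot 0\right) = 423 - \left(-12 + 0\right) = 423 - -12 = 423 + 12 = 435$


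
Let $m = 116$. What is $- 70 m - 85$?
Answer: $-8205$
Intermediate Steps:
$- 70 m - 85 = \left(-70\right) 116 - 85 = -8120 - 85 = -8205$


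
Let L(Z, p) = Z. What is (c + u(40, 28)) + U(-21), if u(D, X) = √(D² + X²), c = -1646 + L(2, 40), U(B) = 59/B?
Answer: -34583/21 + 4*√149 ≈ -1598.0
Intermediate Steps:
c = -1644 (c = -1646 + 2 = -1644)
(c + u(40, 28)) + U(-21) = (-1644 + √(40² + 28²)) + 59/(-21) = (-1644 + √(1600 + 784)) + 59*(-1/21) = (-1644 + √2384) - 59/21 = (-1644 + 4*√149) - 59/21 = -34583/21 + 4*√149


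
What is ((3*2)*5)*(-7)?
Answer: -210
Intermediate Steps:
((3*2)*5)*(-7) = (6*5)*(-7) = 30*(-7) = -210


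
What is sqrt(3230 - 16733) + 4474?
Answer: 4474 + I*sqrt(13503) ≈ 4474.0 + 116.2*I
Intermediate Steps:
sqrt(3230 - 16733) + 4474 = sqrt(-13503) + 4474 = I*sqrt(13503) + 4474 = 4474 + I*sqrt(13503)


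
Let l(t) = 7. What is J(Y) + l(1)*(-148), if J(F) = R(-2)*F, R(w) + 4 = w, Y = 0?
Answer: -1036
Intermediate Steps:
R(w) = -4 + w
J(F) = -6*F (J(F) = (-4 - 2)*F = -6*F)
J(Y) + l(1)*(-148) = -6*0 + 7*(-148) = 0 - 1036 = -1036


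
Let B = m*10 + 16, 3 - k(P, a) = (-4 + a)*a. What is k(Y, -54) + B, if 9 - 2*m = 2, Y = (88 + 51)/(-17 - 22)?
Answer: -3078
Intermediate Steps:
Y = -139/39 (Y = 139/(-39) = 139*(-1/39) = -139/39 ≈ -3.5641)
k(P, a) = 3 - a*(-4 + a) (k(P, a) = 3 - (-4 + a)*a = 3 - a*(-4 + a))
m = 7/2 (m = 9/2 - 1/2*2 = 9/2 - 1 = 7/2 ≈ 3.5000)
B = 51 (B = (7/2)*10 + 16 = 35 + 16 = 51)
k(Y, -54) + B = (3 - 1*(-54)**2 + 4*(-54)) + 51 = (3 - 1*2916 - 216) + 51 = (3 - 2916 - 216) + 51 = -3129 + 51 = -3078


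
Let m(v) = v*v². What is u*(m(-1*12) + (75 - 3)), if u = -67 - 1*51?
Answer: 195408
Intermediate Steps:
m(v) = v³
u = -118 (u = -67 - 51 = -118)
u*(m(-1*12) + (75 - 3)) = -118*((-1*12)³ + (75 - 3)) = -118*((-12)³ + 72) = -118*(-1728 + 72) = -118*(-1656) = 195408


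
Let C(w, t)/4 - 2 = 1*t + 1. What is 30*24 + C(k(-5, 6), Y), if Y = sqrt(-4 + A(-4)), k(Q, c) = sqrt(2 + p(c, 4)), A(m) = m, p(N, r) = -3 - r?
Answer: 732 + 8*I*sqrt(2) ≈ 732.0 + 11.314*I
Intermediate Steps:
k(Q, c) = I*sqrt(5) (k(Q, c) = sqrt(2 + (-3 - 1*4)) = sqrt(2 + (-3 - 4)) = sqrt(2 - 7) = sqrt(-5) = I*sqrt(5))
Y = 2*I*sqrt(2) (Y = sqrt(-4 - 4) = sqrt(-8) = 2*I*sqrt(2) ≈ 2.8284*I)
C(w, t) = 12 + 4*t (C(w, t) = 8 + 4*(1*t + 1) = 8 + 4*(t + 1) = 8 + 4*(1 + t) = 8 + (4 + 4*t) = 12 + 4*t)
30*24 + C(k(-5, 6), Y) = 30*24 + (12 + 4*(2*I*sqrt(2))) = 720 + (12 + 8*I*sqrt(2)) = 732 + 8*I*sqrt(2)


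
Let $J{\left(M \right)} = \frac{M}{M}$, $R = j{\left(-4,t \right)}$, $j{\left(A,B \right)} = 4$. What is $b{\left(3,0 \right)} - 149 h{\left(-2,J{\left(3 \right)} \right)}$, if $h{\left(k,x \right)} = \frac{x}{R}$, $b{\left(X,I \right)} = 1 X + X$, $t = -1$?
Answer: $- \frac{125}{4} \approx -31.25$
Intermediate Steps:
$R = 4$
$J{\left(M \right)} = 1$
$b{\left(X,I \right)} = 2 X$ ($b{\left(X,I \right)} = X + X = 2 X$)
$h{\left(k,x \right)} = \frac{x}{4}$
$b{\left(3,0 \right)} - 149 h{\left(-2,J{\left(3 \right)} \right)} = 2 \cdot 3 - 149 \cdot \frac{1}{4} \cdot 1 = 6 - \frac{149}{4} = - \frac{125}{4}$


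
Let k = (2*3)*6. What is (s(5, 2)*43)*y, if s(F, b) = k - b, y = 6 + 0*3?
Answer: 8772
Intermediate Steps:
y = 6 (y = 6 + 0 = 6)
k = 36 (k = 6*6 = 36)
s(F, b) = 36 - b
(s(5, 2)*43)*y = ((36 - 1*2)*43)*6 = ((36 - 2)*43)*6 = (34*43)*6 = 1462*6 = 8772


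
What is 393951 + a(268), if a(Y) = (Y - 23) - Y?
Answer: 393928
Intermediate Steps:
a(Y) = -23 (a(Y) = (-23 + Y) - Y = -23)
393951 + a(268) = 393951 - 23 = 393928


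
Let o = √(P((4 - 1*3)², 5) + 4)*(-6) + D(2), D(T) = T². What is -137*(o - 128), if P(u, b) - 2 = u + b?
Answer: 16988 + 1644*√3 ≈ 19836.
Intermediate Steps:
P(u, b) = 2 + b + u (P(u, b) = 2 + (u + b) = 2 + (b + u) = 2 + b + u)
o = 4 - 12*√3 (o = √((2 + 5 + (4 - 1*3)²) + 4)*(-6) + 2² = √((2 + 5 + (4 - 3)²) + 4)*(-6) + 4 = √((2 + 5 + 1²) + 4)*(-6) + 4 = √((2 + 5 + 1) + 4)*(-6) + 4 = √(8 + 4)*(-6) + 4 = √12*(-6) + 4 = (2*√3)*(-6) + 4 = -12*√3 + 4 = 4 - 12*√3 ≈ -16.785)
-137*(o - 128) = -137*((4 - 12*√3) - 128) = -137*(-124 - 12*√3) = 16988 + 1644*√3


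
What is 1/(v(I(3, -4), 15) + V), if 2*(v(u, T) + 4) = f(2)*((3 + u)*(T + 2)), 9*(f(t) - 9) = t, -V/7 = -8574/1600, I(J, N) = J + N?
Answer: 7200/1370081 ≈ 0.0052552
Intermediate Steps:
V = 30009/800 (V = -(-60018)/1600 = -7*(-4287/800) = 30009/800 ≈ 37.511)
f(t) = 9 + t/9
v(u, T) = -4 + 83*(2 + T)*(3 + u)/18 (v(u, T) = -4 + ((9 + (1/9)*2)*((3 + u)*(T + 2)))/2 = -4 + ((9 + 2/9)*((3 + u)*(2 + T)))/2 = -4 + (83*((2 + T)*(3 + u))/9)/2 = -4 + (83*(2 + T)*(3 + u)/9)/2 = -4 + 83*(2 + T)*(3 + u)/18)
1/(v(I(3, -4), 15) + V) = 1/((71/3 + (83/6)*15 + 83*(3 - 4)/9 + (83/18)*15*(3 - 4)) + 30009/800) = 1/((71/3 + 415/2 + (83/9)*(-1) + (83/18)*15*(-1)) + 30009/800) = 1/((71/3 + 415/2 - 83/9 - 415/6) + 30009/800) = 1/(1375/9 + 30009/800) = 1/(1370081/7200) = 7200/1370081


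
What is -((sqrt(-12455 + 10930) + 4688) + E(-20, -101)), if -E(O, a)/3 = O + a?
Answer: -5051 - 5*I*sqrt(61) ≈ -5051.0 - 39.051*I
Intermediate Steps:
E(O, a) = -3*O - 3*a (E(O, a) = -3*(O + a) = -3*O - 3*a)
-((sqrt(-12455 + 10930) + 4688) + E(-20, -101)) = -((sqrt(-12455 + 10930) + 4688) + (-3*(-20) - 3*(-101))) = -((sqrt(-1525) + 4688) + (60 + 303)) = -((5*I*sqrt(61) + 4688) + 363) = -((4688 + 5*I*sqrt(61)) + 363) = -(5051 + 5*I*sqrt(61)) = -5051 - 5*I*sqrt(61)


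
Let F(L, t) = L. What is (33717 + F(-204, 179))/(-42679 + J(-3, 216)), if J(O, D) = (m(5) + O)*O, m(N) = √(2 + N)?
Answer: -1429999710/1820728837 + 100539*√7/1820728837 ≈ -0.78525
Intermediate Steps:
J(O, D) = O*(O + √7) (J(O, D) = (√(2 + 5) + O)*O = (√7 + O)*O = (O + √7)*O = O*(O + √7))
(33717 + F(-204, 179))/(-42679 + J(-3, 216)) = (33717 - 204)/(-42679 - 3*(-3 + √7)) = 33513/(-42679 + (9 - 3*√7)) = 33513/(-42670 - 3*√7)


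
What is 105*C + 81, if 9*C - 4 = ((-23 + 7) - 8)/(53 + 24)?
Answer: 4093/33 ≈ 124.03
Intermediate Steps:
C = 284/693 (C = 4/9 + (((-23 + 7) - 8)/(53 + 24))/9 = 4/9 + ((-16 - 8)/77)/9 = 4/9 + (-24*1/77)/9 = 4/9 + (⅑)*(-24/77) = 4/9 - 8/231 = 284/693 ≈ 0.40981)
105*C + 81 = 105*(284/693) + 81 = 1420/33 + 81 = 4093/33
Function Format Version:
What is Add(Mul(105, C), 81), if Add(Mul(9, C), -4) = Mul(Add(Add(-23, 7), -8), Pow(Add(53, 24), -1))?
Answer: Rational(4093, 33) ≈ 124.03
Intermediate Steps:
C = Rational(284, 693) (C = Add(Rational(4, 9), Mul(Rational(1, 9), Mul(Add(Add(-23, 7), -8), Pow(Add(53, 24), -1)))) = Add(Rational(4, 9), Mul(Rational(1, 9), Mul(Add(-16, -8), Pow(77, -1)))) = Add(Rational(4, 9), Mul(Rational(1, 9), Mul(-24, Rational(1, 77)))) = Add(Rational(4, 9), Mul(Rational(1, 9), Rational(-24, 77))) = Add(Rational(4, 9), Rational(-8, 231)) = Rational(284, 693) ≈ 0.40981)
Add(Mul(105, C), 81) = Add(Mul(105, Rational(284, 693)), 81) = Add(Rational(1420, 33), 81) = Rational(4093, 33)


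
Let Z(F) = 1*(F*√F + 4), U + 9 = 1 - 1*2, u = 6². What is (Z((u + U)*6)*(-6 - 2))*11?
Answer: -352 - 27456*√39 ≈ -1.7181e+5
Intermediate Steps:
u = 36
U = -10 (U = -9 + (1 - 1*2) = -9 + (1 - 2) = -9 - 1 = -10)
Z(F) = 4 + F^(3/2) (Z(F) = 1*(F^(3/2) + 4) = 1*(4 + F^(3/2)) = 4 + F^(3/2))
(Z((u + U)*6)*(-6 - 2))*11 = ((4 + ((36 - 10)*6)^(3/2))*(-6 - 2))*11 = ((4 + (26*6)^(3/2))*(-8))*11 = ((4 + 156^(3/2))*(-8))*11 = ((4 + 312*√39)*(-8))*11 = (-32 - 2496*√39)*11 = -352 - 27456*√39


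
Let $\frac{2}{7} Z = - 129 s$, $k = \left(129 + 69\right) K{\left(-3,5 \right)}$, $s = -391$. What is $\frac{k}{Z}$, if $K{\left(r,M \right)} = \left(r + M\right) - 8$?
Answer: $- \frac{792}{117691} \approx -0.0067295$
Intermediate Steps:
$K{\left(r,M \right)} = -8 + M + r$ ($K{\left(r,M \right)} = \left(M + r\right) - 8 = -8 + M + r$)
$k = -1188$ ($k = \left(129 + 69\right) \left(-8 + 5 - 3\right) = 198 \left(-6\right) = -1188$)
$Z = \frac{353073}{2}$ ($Z = \frac{7 \left(\left(-129\right) \left(-391\right)\right)}{2} = \frac{7}{2} \cdot 50439 = \frac{353073}{2} \approx 1.7654 \cdot 10^{5}$)
$\frac{k}{Z} = - \frac{1188}{\frac{353073}{2}} = \left(-1188\right) \frac{2}{353073} = - \frac{792}{117691}$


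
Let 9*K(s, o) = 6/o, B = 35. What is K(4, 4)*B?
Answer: 35/6 ≈ 5.8333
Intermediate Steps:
K(s, o) = 2/(3*o) (K(s, o) = (6/o)/9 = 2/(3*o))
K(4, 4)*B = ((⅔)/4)*35 = ((⅔)*(¼))*35 = (⅙)*35 = 35/6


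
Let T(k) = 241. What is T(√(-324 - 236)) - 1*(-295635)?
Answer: 295876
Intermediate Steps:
T(√(-324 - 236)) - 1*(-295635) = 241 - 1*(-295635) = 241 + 295635 = 295876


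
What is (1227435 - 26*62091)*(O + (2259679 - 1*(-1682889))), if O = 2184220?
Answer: -2370644207628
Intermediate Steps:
(1227435 - 26*62091)*(O + (2259679 - 1*(-1682889))) = (1227435 - 26*62091)*(2184220 + (2259679 - 1*(-1682889))) = (1227435 - 1614366)*(2184220 + (2259679 + 1682889)) = -386931*(2184220 + 3942568) = -386931*6126788 = -2370644207628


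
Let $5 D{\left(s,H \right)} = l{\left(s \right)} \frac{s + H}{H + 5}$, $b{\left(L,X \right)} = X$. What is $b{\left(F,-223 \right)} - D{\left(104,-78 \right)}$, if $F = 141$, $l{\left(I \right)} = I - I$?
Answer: $-223$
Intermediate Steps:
$l{\left(I \right)} = 0$
$D{\left(s,H \right)} = 0$ ($D{\left(s,H \right)} = \frac{0 \frac{s + H}{H + 5}}{5} = \frac{0 \frac{H + s}{5 + H}}{5} = \frac{1}{5} \cdot 0 = 0$)
$b{\left(F,-223 \right)} - D{\left(104,-78 \right)} = -223 - 0 = -223 + 0 = -223$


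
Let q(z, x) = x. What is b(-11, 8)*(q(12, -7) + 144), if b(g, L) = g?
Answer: -1507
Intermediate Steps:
b(-11, 8)*(q(12, -7) + 144) = -11*(-7 + 144) = -11*137 = -1507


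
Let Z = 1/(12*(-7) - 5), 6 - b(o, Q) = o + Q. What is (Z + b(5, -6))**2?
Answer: 386884/7921 ≈ 48.843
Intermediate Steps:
b(o, Q) = 6 - Q - o (b(o, Q) = 6 - (o + Q) = 6 - (Q + o) = 6 + (-Q - o) = 6 - Q - o)
Z = -1/89 (Z = 1/(-84 - 5) = 1/(-89) = -1/89 ≈ -0.011236)
(Z + b(5, -6))**2 = (-1/89 + (6 - 1*(-6) - 1*5))**2 = (-1/89 + (6 + 6 - 5))**2 = (-1/89 + 7)**2 = (622/89)**2 = 386884/7921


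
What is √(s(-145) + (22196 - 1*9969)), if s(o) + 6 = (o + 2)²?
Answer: 33*√30 ≈ 180.75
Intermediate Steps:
s(o) = -6 + (2 + o)² (s(o) = -6 + (o + 2)² = -6 + (2 + o)²)
√(s(-145) + (22196 - 1*9969)) = √((-6 + (2 - 145)²) + (22196 - 1*9969)) = √((-6 + (-143)²) + (22196 - 9969)) = √((-6 + 20449) + 12227) = √(20443 + 12227) = √32670 = 33*√30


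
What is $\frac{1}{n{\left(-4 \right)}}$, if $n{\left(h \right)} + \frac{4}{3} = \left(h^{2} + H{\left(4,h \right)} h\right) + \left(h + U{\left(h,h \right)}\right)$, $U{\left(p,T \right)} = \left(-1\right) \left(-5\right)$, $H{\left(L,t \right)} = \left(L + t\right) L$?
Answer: $\frac{3}{47} \approx 0.06383$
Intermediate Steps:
$H{\left(L,t \right)} = L \left(L + t\right)$
$U{\left(p,T \right)} = 5$
$n{\left(h \right)} = \frac{11}{3} + h + h^{2} + h \left(16 + 4 h\right)$ ($n{\left(h \right)} = - \frac{4}{3} + \left(\left(h^{2} + 4 \left(4 + h\right) h\right) + \left(h + 5\right)\right) = - \frac{4}{3} + \left(\left(h^{2} + \left(16 + 4 h\right) h\right) + \left(5 + h\right)\right) = - \frac{4}{3} + \left(\left(h^{2} + h \left(16 + 4 h\right)\right) + \left(5 + h\right)\right) = - \frac{4}{3} + \left(5 + h + h^{2} + h \left(16 + 4 h\right)\right) = \frac{11}{3} + h + h^{2} + h \left(16 + 4 h\right)$)
$\frac{1}{n{\left(-4 \right)}} = \frac{1}{\frac{11}{3} + 5 \left(-4\right)^{2} + 17 \left(-4\right)} = \frac{1}{\frac{11}{3} + 5 \cdot 16 - 68} = \frac{1}{\frac{11}{3} + 80 - 68} = \frac{1}{\frac{47}{3}} = \frac{3}{47}$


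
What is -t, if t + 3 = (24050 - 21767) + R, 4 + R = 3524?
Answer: -5800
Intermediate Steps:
R = 3520 (R = -4 + 3524 = 3520)
t = 5800 (t = -3 + ((24050 - 21767) + 3520) = -3 + (2283 + 3520) = -3 + 5803 = 5800)
-t = -1*5800 = -5800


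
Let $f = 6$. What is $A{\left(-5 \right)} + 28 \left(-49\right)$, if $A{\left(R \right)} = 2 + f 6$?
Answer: $-1334$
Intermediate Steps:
$A{\left(R \right)} = 38$ ($A{\left(R \right)} = 2 + 6 \cdot 6 = 2 + 36 = 38$)
$A{\left(-5 \right)} + 28 \left(-49\right) = 38 + 28 \left(-49\right) = 38 - 1372 = -1334$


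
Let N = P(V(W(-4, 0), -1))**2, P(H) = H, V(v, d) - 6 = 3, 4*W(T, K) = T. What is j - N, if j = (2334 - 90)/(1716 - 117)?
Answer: -42425/533 ≈ -79.597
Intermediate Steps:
W(T, K) = T/4
V(v, d) = 9 (V(v, d) = 6 + 3 = 9)
j = 748/533 (j = 2244/1599 = 2244*(1/1599) = 748/533 ≈ 1.4034)
N = 81 (N = 9**2 = 81)
j - N = 748/533 - 1*81 = 748/533 - 81 = -42425/533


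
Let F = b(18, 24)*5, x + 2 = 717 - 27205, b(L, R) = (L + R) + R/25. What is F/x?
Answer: -179/22075 ≈ -0.0081087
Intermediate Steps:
b(L, R) = L + 26*R/25 (b(L, R) = (L + R) + R*(1/25) = (L + R) + R/25 = L + 26*R/25)
x = -26490 (x = -2 + (717 - 27205) = -2 - 26488 = -26490)
F = 1074/5 (F = (18 + (26/25)*24)*5 = (18 + 624/25)*5 = (1074/25)*5 = 1074/5 ≈ 214.80)
F/x = (1074/5)/(-26490) = (1074/5)*(-1/26490) = -179/22075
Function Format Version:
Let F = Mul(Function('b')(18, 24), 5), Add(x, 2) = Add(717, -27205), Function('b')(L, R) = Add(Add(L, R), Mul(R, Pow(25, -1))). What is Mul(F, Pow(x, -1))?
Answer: Rational(-179, 22075) ≈ -0.0081087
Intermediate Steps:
Function('b')(L, R) = Add(L, Mul(Rational(26, 25), R)) (Function('b')(L, R) = Add(Add(L, R), Mul(R, Rational(1, 25))) = Add(Add(L, R), Mul(Rational(1, 25), R)) = Add(L, Mul(Rational(26, 25), R)))
x = -26490 (x = Add(-2, Add(717, -27205)) = Add(-2, -26488) = -26490)
F = Rational(1074, 5) (F = Mul(Add(18, Mul(Rational(26, 25), 24)), 5) = Mul(Add(18, Rational(624, 25)), 5) = Mul(Rational(1074, 25), 5) = Rational(1074, 5) ≈ 214.80)
Mul(F, Pow(x, -1)) = Mul(Rational(1074, 5), Pow(-26490, -1)) = Mul(Rational(1074, 5), Rational(-1, 26490)) = Rational(-179, 22075)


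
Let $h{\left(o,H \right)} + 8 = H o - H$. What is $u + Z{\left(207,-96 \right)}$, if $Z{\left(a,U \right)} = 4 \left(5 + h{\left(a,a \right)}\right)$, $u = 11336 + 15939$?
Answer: $197831$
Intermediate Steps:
$u = 27275$
$h{\left(o,H \right)} = -8 - H + H o$ ($h{\left(o,H \right)} = -8 + \left(H o - H\right) = -8 + \left(- H + H o\right) = -8 - H + H o$)
$Z{\left(a,U \right)} = -12 - 4 a + 4 a^{2}$ ($Z{\left(a,U \right)} = 4 \left(5 - \left(8 + a - a a\right)\right) = 4 \left(5 - \left(8 + a - a^{2}\right)\right) = 4 \left(-3 + a^{2} - a\right) = -12 - 4 a + 4 a^{2}$)
$u + Z{\left(207,-96 \right)} = 27275 - \left(840 - 171396\right) = 27275 - -170556 = 27275 + 170556 = 197831$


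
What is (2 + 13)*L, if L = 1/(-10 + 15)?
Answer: 3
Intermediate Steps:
L = ⅕ (L = 1/5 = ⅕ ≈ 0.20000)
(2 + 13)*L = (2 + 13)*(⅕) = 15*(⅕) = 3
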